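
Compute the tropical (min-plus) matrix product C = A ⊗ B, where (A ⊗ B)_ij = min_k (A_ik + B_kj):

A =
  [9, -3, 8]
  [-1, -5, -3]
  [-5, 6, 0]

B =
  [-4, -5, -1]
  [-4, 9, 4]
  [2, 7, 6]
A ⊗ B =
  [-7, 4, 1]
  [-9, -6, -2]
  [-9, -10, -6]

Apply the min-plus product entry-by-entry:
  C[0][0] = min over k of (A[0][0] + B[0][0] = 9 + -4 = 5, A[0][1] + B[1][0] = -3 + -4 = -7, A[0][2] + B[2][0] = 8 + 2 = 10) = -7 (attained at k = 1)
  C[0][1] = min over k of (A[0][0] + B[0][1] = 9 + -5 = 4, A[0][1] + B[1][1] = -3 + 9 = 6, A[0][2] + B[2][1] = 8 + 7 = 15) = 4 (attained at k = 0)
  C[0][2] = min over k of (A[0][0] + B[0][2] = 9 + -1 = 8, A[0][1] + B[1][2] = -3 + 4 = 1, A[0][2] + B[2][2] = 8 + 6 = 14) = 1 (attained at k = 1)
  C[1][0] = min over k of (A[1][0] + B[0][0] = -1 + -4 = -5, A[1][1] + B[1][0] = -5 + -4 = -9, A[1][2] + B[2][0] = -3 + 2 = -1) = -9 (attained at k = 1)
  C[1][1] = min over k of (A[1][0] + B[0][1] = -1 + -5 = -6, A[1][1] + B[1][1] = -5 + 9 = 4, A[1][2] + B[2][1] = -3 + 7 = 4) = -6 (attained at k = 0)
  C[1][2] = min over k of (A[1][0] + B[0][2] = -1 + -1 = -2, A[1][1] + B[1][2] = -5 + 4 = -1, A[1][2] + B[2][2] = -3 + 6 = 3) = -2 (attained at k = 0)
  C[2][0] = min over k of (A[2][0] + B[0][0] = -5 + -4 = -9, A[2][1] + B[1][0] = 6 + -4 = 2, A[2][2] + B[2][0] = 0 + 2 = 2) = -9 (attained at k = 0)
  C[2][1] = min over k of (A[2][0] + B[0][1] = -5 + -5 = -10, A[2][1] + B[1][1] = 6 + 9 = 15, A[2][2] + B[2][1] = 0 + 7 = 7) = -10 (attained at k = 0)
  C[2][2] = min over k of (A[2][0] + B[0][2] = -5 + -1 = -6, A[2][1] + B[1][2] = 6 + 4 = 10, A[2][2] + B[2][2] = 0 + 6 = 6) = -6 (attained at k = 0)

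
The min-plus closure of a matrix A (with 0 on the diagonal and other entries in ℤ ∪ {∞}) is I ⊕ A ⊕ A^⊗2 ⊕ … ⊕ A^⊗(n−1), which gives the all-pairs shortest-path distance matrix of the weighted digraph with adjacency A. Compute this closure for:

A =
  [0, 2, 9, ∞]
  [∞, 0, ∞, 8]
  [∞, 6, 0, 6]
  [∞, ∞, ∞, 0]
Closure =
  [0, 2, 9, 10]
  [∞, 0, ∞, 8]
  [∞, 6, 0, 6]
  [∞, ∞, ∞, 0]

This is the Floyd-Warshall all-pairs shortest-path computation. For each intermediate vertex k = 0, 1, …, 3, update dist[i][j] ← min(dist[i][j], dist[i][k] + dist[k][j]). The final matrix gives, for each (i, j), the minimum total weight of any directed path from i to j (possibly empty when i = j).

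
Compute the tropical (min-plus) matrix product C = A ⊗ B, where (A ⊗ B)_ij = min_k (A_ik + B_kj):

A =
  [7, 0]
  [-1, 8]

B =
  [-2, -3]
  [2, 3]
A ⊗ B =
  [2, 3]
  [-3, -4]

Apply the min-plus product entry-by-entry:
  C[0][0] = min over k of (A[0][0] + B[0][0] = 7 + -2 = 5, A[0][1] + B[1][0] = 0 + 2 = 2) = 2 (attained at k = 1)
  C[0][1] = min over k of (A[0][0] + B[0][1] = 7 + -3 = 4, A[0][1] + B[1][1] = 0 + 3 = 3) = 3 (attained at k = 1)
  C[1][0] = min over k of (A[1][0] + B[0][0] = -1 + -2 = -3, A[1][1] + B[1][0] = 8 + 2 = 10) = -3 (attained at k = 0)
  C[1][1] = min over k of (A[1][0] + B[0][1] = -1 + -3 = -4, A[1][1] + B[1][1] = 8 + 3 = 11) = -4 (attained at k = 0)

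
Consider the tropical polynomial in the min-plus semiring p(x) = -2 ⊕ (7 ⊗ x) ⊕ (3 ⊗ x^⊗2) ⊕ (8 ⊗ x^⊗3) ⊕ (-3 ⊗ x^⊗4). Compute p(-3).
p(-3) = -15

A tropical monomial a ⊗ x^⊗i evaluates to a + i · x. Evaluating each term at x = -3:
  Term 0 contributes -2 + 0 · -3 = -2
  Term 1 contributes 7 + 1 · -3 = 4
  Term 2 contributes 3 + 2 · -3 = -3
  Term 3 contributes 8 + 3 · -3 = -1
  Term 4 contributes -3 + 4 · -3 = -15
p(-3) = ⊕ of these = min[-2, 4, -3, -1, -15] = -15.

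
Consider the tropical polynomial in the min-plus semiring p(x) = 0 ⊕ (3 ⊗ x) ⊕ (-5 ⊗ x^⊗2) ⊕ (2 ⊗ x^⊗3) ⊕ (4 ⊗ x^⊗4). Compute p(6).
p(6) = 0

A tropical monomial a ⊗ x^⊗i evaluates to a + i · x. Evaluating each term at x = 6:
  Term 0 contributes 0 + 0 · 6 = 0
  Term 1 contributes 3 + 1 · 6 = 9
  Term 2 contributes -5 + 2 · 6 = 7
  Term 3 contributes 2 + 3 · 6 = 20
  Term 4 contributes 4 + 4 · 6 = 28
p(6) = ⊕ of these = min[0, 9, 7, 20, 28] = 0.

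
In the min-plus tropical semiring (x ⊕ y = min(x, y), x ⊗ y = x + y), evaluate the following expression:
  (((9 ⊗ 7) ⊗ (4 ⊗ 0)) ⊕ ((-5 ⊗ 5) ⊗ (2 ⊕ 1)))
(((9 ⊗ 7) ⊗ (4 ⊗ 0)) ⊕ ((-5 ⊗ 5) ⊗ (2 ⊕ 1))) = 1

Expand innermost to outermost. Recall ⊕ takes the minimum of its arguments and ⊗ takes their sum. Working out the expression (((9 ⊗ 7) ⊗ (4 ⊗ 0)) ⊕ ((-5 ⊗ 5) ⊗ (2 ⊕ 1))) gives 1.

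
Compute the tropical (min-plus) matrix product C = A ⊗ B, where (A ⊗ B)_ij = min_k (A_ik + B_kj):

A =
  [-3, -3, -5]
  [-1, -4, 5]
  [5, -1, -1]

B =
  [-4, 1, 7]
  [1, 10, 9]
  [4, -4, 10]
A ⊗ B =
  [-7, -9, 4]
  [-5, 0, 5]
  [0, -5, 8]

Apply the min-plus product entry-by-entry:
  C[0][0] = min over k of (A[0][0] + B[0][0] = -3 + -4 = -7, A[0][1] + B[1][0] = -3 + 1 = -2, A[0][2] + B[2][0] = -5 + 4 = -1) = -7 (attained at k = 0)
  C[0][1] = min over k of (A[0][0] + B[0][1] = -3 + 1 = -2, A[0][1] + B[1][1] = -3 + 10 = 7, A[0][2] + B[2][1] = -5 + -4 = -9) = -9 (attained at k = 2)
  C[0][2] = min over k of (A[0][0] + B[0][2] = -3 + 7 = 4, A[0][1] + B[1][2] = -3 + 9 = 6, A[0][2] + B[2][2] = -5 + 10 = 5) = 4 (attained at k = 0)
  C[1][0] = min over k of (A[1][0] + B[0][0] = -1 + -4 = -5, A[1][1] + B[1][0] = -4 + 1 = -3, A[1][2] + B[2][0] = 5 + 4 = 9) = -5 (attained at k = 0)
  C[1][1] = min over k of (A[1][0] + B[0][1] = -1 + 1 = 0, A[1][1] + B[1][1] = -4 + 10 = 6, A[1][2] + B[2][1] = 5 + -4 = 1) = 0 (attained at k = 0)
  C[1][2] = min over k of (A[1][0] + B[0][2] = -1 + 7 = 6, A[1][1] + B[1][2] = -4 + 9 = 5, A[1][2] + B[2][2] = 5 + 10 = 15) = 5 (attained at k = 1)
  C[2][0] = min over k of (A[2][0] + B[0][0] = 5 + -4 = 1, A[2][1] + B[1][0] = -1 + 1 = 0, A[2][2] + B[2][0] = -1 + 4 = 3) = 0 (attained at k = 1)
  C[2][1] = min over k of (A[2][0] + B[0][1] = 5 + 1 = 6, A[2][1] + B[1][1] = -1 + 10 = 9, A[2][2] + B[2][1] = -1 + -4 = -5) = -5 (attained at k = 2)
  C[2][2] = min over k of (A[2][0] + B[0][2] = 5 + 7 = 12, A[2][1] + B[1][2] = -1 + 9 = 8, A[2][2] + B[2][2] = -1 + 10 = 9) = 8 (attained at k = 1)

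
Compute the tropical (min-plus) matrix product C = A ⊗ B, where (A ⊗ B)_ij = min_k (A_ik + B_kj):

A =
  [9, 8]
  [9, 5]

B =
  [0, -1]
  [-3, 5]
A ⊗ B =
  [5, 8]
  [2, 8]

Apply the min-plus product entry-by-entry:
  C[0][0] = min over k of (A[0][0] + B[0][0] = 9 + 0 = 9, A[0][1] + B[1][0] = 8 + -3 = 5) = 5 (attained at k = 1)
  C[0][1] = min over k of (A[0][0] + B[0][1] = 9 + -1 = 8, A[0][1] + B[1][1] = 8 + 5 = 13) = 8 (attained at k = 0)
  C[1][0] = min over k of (A[1][0] + B[0][0] = 9 + 0 = 9, A[1][1] + B[1][0] = 5 + -3 = 2) = 2 (attained at k = 1)
  C[1][1] = min over k of (A[1][0] + B[0][1] = 9 + -1 = 8, A[1][1] + B[1][1] = 5 + 5 = 10) = 8 (attained at k = 0)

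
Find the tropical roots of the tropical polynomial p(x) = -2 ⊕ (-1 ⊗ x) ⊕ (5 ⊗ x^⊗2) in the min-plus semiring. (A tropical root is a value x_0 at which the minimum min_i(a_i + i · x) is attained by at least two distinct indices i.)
Roots: {-6, -1}

Each tropical root is a break point of the lower envelope of the lines y = a_i + i · x (there are 3 lines, with slopes 0, 1, ..., 2). Only the lines that attain the minimum somewhere contribute to roots; other lines are dominated. Here the surviving (envelope) indices are i = 2, i = 1, i = 0.
Intersections between consecutive envelope lines give the roots: for adjacent envelope indices i < j the intersection is x = (a_i − a_j) / (j − i). Reading off the sorted break points: {-6, -1}.
Verification: at each break x_0, at least two indices attain the minimum of min_i(a_i + i · x_0).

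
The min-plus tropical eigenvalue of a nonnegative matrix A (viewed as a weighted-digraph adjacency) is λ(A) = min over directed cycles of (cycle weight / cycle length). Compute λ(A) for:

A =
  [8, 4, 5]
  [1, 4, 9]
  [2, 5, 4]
λ(A) = 5/2

Enumerate directed cycles and compute their means (weight / length). Sample:
  cycle 0 → 0: weight = 8, length = 1, mean = 8/1 ≈ 8.000
  cycle 1 → 1: weight = 4, length = 1, mean = 4/1 ≈ 4.000
  cycle 2 → 2: weight = 4, length = 1, mean = 4/1 ≈ 4.000
  cycle 0 → 1 → 0: weight = 5, length = 2, mean = 5/2 ≈ 2.500
  cycle 0 → 2 → 0: weight = 7, length = 2, mean = 7/2 ≈ 3.500
  cycle 1 → 0 → 1: weight = 5, length = 2, mean = 5/2 ≈ 2.500
Minimum mean = 2.500, attained e.g. along the cycle 0 → 1 → 0 with weight 5 and length 2. So λ(A) = 5/2 = 5/2.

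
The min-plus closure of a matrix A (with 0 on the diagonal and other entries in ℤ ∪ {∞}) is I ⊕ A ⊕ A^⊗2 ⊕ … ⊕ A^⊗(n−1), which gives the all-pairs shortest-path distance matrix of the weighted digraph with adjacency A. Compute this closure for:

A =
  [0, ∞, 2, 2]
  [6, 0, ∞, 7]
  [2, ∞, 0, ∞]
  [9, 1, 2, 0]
Closure =
  [0, 3, 2, 2]
  [6, 0, 8, 7]
  [2, 5, 0, 4]
  [4, 1, 2, 0]

This is the Floyd-Warshall all-pairs shortest-path computation. For each intermediate vertex k = 0, 1, …, 3, update dist[i][j] ← min(dist[i][j], dist[i][k] + dist[k][j]). The final matrix gives, for each (i, j), the minimum total weight of any directed path from i to j (possibly empty when i = j).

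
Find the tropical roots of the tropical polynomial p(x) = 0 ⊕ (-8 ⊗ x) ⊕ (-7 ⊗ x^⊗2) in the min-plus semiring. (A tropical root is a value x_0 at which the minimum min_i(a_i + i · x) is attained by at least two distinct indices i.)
Roots: {-1, 8}

Each tropical root is a break point of the lower envelope of the lines y = a_i + i · x (there are 3 lines, with slopes 0, 1, ..., 2). Only the lines that attain the minimum somewhere contribute to roots; other lines are dominated. Here the surviving (envelope) indices are i = 2, i = 1, i = 0.
Intersections between consecutive envelope lines give the roots: for adjacent envelope indices i < j the intersection is x = (a_i − a_j) / (j − i). Reading off the sorted break points: {-1, 8}.
Verification: at each break x_0, at least two indices attain the minimum of min_i(a_i + i · x_0).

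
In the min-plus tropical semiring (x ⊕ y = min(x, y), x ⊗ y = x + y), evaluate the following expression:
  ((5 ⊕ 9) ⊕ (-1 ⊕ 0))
((5 ⊕ 9) ⊕ (-1 ⊕ 0)) = -1

Expand innermost to outermost. Recall ⊕ takes the minimum of its arguments and ⊗ takes their sum. Working out the expression ((5 ⊕ 9) ⊕ (-1 ⊕ 0)) gives -1.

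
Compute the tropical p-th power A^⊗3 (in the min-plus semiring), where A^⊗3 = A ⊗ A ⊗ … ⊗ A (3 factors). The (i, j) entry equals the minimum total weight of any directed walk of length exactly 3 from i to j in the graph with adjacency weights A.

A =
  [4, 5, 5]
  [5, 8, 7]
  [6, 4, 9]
A^⊗3 =
  [12, 13, 13]
  [13, 14, 14]
  [13, 14, 14]

Each entry (A^⊗3)_ij equals the minimum over all length-3 walks i = v_0 → v_1 → … → v_3 = j of Σ_t A[v_t][v_{t+1}]. For example, for (i, j) = (0, 2) we minimise over 9 possible intermediate vertex sequences; the minimum is 13, attained along the walk 0 → 0 → 0 → 2.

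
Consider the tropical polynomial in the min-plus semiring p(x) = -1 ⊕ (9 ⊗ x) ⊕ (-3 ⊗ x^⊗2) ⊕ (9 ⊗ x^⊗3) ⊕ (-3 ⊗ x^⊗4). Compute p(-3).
p(-3) = -15

A tropical monomial a ⊗ x^⊗i evaluates to a + i · x. Evaluating each term at x = -3:
  Term 0 contributes -1 + 0 · -3 = -1
  Term 1 contributes 9 + 1 · -3 = 6
  Term 2 contributes -3 + 2 · -3 = -9
  Term 3 contributes 9 + 3 · -3 = 0
  Term 4 contributes -3 + 4 · -3 = -15
p(-3) = ⊕ of these = min[-1, 6, -9, 0, -15] = -15.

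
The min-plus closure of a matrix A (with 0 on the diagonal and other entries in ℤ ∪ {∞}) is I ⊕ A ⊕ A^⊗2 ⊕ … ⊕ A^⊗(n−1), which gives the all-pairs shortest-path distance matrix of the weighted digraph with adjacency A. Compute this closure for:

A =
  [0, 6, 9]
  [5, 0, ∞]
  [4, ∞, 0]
Closure =
  [0, 6, 9]
  [5, 0, 14]
  [4, 10, 0]

This is the Floyd-Warshall all-pairs shortest-path computation. For each intermediate vertex k = 0, 1, …, 2, update dist[i][j] ← min(dist[i][j], dist[i][k] + dist[k][j]). The final matrix gives, for each (i, j), the minimum total weight of any directed path from i to j (possibly empty when i = j).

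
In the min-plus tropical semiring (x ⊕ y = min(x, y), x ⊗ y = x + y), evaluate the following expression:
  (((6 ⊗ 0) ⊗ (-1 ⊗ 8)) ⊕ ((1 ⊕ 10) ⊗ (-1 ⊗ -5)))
(((6 ⊗ 0) ⊗ (-1 ⊗ 8)) ⊕ ((1 ⊕ 10) ⊗ (-1 ⊗ -5))) = -5

Expand innermost to outermost. Recall ⊕ takes the minimum of its arguments and ⊗ takes their sum. Working out the expression (((6 ⊗ 0) ⊗ (-1 ⊗ 8)) ⊕ ((1 ⊕ 10) ⊗ (-1 ⊗ -5))) gives -5.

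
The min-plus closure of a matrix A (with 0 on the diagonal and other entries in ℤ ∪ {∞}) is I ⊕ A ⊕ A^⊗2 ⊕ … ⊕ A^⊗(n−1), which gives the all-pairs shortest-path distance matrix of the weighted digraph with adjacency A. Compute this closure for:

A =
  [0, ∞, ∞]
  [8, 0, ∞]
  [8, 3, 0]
Closure =
  [0, ∞, ∞]
  [8, 0, ∞]
  [8, 3, 0]

This is the Floyd-Warshall all-pairs shortest-path computation. For each intermediate vertex k = 0, 1, …, 2, update dist[i][j] ← min(dist[i][j], dist[i][k] + dist[k][j]). The final matrix gives, for each (i, j), the minimum total weight of any directed path from i to j (possibly empty when i = j).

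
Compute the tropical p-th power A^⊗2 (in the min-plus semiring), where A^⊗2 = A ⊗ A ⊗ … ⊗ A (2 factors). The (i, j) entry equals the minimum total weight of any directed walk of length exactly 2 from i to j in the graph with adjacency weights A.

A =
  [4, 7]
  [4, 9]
A^⊗2 =
  [8, 11]
  [8, 11]

Each entry (A^⊗2)_ij equals the minimum over all length-2 walks i = v_0 → v_1 → … → v_2 = j of Σ_t A[v_t][v_{t+1}]. For example, for (i, j) = (0, 1) we minimise over 2 possible intermediate vertex sequences; the minimum is 11, attained along the walk 0 → 0 → 1.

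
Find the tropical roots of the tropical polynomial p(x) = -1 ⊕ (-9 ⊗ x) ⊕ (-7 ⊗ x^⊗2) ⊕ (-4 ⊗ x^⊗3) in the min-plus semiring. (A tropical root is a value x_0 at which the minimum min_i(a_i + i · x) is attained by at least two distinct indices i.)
Roots: {-3, -2, 8}

Each tropical root is a break point of the lower envelope of the lines y = a_i + i · x (there are 4 lines, with slopes 0, 1, ..., 3). Only the lines that attain the minimum somewhere contribute to roots; other lines are dominated. Here the surviving (envelope) indices are i = 3, i = 2, i = 1, i = 0.
Intersections between consecutive envelope lines give the roots: for adjacent envelope indices i < j the intersection is x = (a_i − a_j) / (j − i). Reading off the sorted break points: {-3, -2, 8}.
Verification: at each break x_0, at least two indices attain the minimum of min_i(a_i + i · x_0).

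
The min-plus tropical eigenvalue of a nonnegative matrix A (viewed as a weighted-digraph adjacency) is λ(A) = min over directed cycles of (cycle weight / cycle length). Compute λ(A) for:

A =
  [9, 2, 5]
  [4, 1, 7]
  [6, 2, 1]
λ(A) = 1

Enumerate directed cycles and compute their means (weight / length). Sample:
  cycle 0 → 0: weight = 9, length = 1, mean = 9/1 ≈ 9.000
  cycle 1 → 1: weight = 1, length = 1, mean = 1/1 ≈ 1.000
  cycle 2 → 2: weight = 1, length = 1, mean = 1/1 ≈ 1.000
  cycle 0 → 1 → 0: weight = 6, length = 2, mean = 6/2 ≈ 3.000
  cycle 0 → 2 → 0: weight = 11, length = 2, mean = 11/2 ≈ 5.500
  cycle 1 → 0 → 1: weight = 6, length = 2, mean = 6/2 ≈ 3.000
Minimum mean = 1.000, attained e.g. along the cycle 1 → 1 with weight 1 and length 1. So λ(A) = 1/1 = 1.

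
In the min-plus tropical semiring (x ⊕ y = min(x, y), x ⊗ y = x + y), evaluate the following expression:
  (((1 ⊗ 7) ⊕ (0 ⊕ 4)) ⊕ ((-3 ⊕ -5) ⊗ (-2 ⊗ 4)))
(((1 ⊗ 7) ⊕ (0 ⊕ 4)) ⊕ ((-3 ⊕ -5) ⊗ (-2 ⊗ 4))) = -3

Expand innermost to outermost. Recall ⊕ takes the minimum of its arguments and ⊗ takes their sum. Working out the expression (((1 ⊗ 7) ⊕ (0 ⊕ 4)) ⊕ ((-3 ⊕ -5) ⊗ (-2 ⊗ 4))) gives -3.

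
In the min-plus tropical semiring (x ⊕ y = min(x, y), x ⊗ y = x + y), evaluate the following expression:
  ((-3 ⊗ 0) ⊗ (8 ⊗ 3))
((-3 ⊗ 0) ⊗ (8 ⊗ 3)) = 8

Expand innermost to outermost. Recall ⊕ takes the minimum of its arguments and ⊗ takes their sum. Working out the expression ((-3 ⊗ 0) ⊗ (8 ⊗ 3)) gives 8.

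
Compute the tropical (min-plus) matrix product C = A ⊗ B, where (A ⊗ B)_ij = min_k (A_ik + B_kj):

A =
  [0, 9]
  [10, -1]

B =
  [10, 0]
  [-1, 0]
A ⊗ B =
  [8, 0]
  [-2, -1]

Apply the min-plus product entry-by-entry:
  C[0][0] = min over k of (A[0][0] + B[0][0] = 0 + 10 = 10, A[0][1] + B[1][0] = 9 + -1 = 8) = 8 (attained at k = 1)
  C[0][1] = min over k of (A[0][0] + B[0][1] = 0 + 0 = 0, A[0][1] + B[1][1] = 9 + 0 = 9) = 0 (attained at k = 0)
  C[1][0] = min over k of (A[1][0] + B[0][0] = 10 + 10 = 20, A[1][1] + B[1][0] = -1 + -1 = -2) = -2 (attained at k = 1)
  C[1][1] = min over k of (A[1][0] + B[0][1] = 10 + 0 = 10, A[1][1] + B[1][1] = -1 + 0 = -1) = -1 (attained at k = 1)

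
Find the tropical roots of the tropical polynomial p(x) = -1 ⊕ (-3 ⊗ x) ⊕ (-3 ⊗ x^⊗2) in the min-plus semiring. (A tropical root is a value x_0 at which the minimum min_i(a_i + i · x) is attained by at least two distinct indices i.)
Roots: {0, 2}

Each tropical root is a break point of the lower envelope of the lines y = a_i + i · x (there are 3 lines, with slopes 0, 1, ..., 2). Only the lines that attain the minimum somewhere contribute to roots; other lines are dominated. Here the surviving (envelope) indices are i = 2, i = 1, i = 0.
Intersections between consecutive envelope lines give the roots: for adjacent envelope indices i < j the intersection is x = (a_i − a_j) / (j − i). Reading off the sorted break points: {0, 2}.
Verification: at each break x_0, at least two indices attain the minimum of min_i(a_i + i · x_0).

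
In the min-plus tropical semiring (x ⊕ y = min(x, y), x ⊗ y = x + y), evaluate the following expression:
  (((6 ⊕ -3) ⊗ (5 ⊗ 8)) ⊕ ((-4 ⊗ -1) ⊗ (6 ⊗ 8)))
(((6 ⊕ -3) ⊗ (5 ⊗ 8)) ⊕ ((-4 ⊗ -1) ⊗ (6 ⊗ 8))) = 9

Expand innermost to outermost. Recall ⊕ takes the minimum of its arguments and ⊗ takes their sum. Working out the expression (((6 ⊕ -3) ⊗ (5 ⊗ 8)) ⊕ ((-4 ⊗ -1) ⊗ (6 ⊗ 8))) gives 9.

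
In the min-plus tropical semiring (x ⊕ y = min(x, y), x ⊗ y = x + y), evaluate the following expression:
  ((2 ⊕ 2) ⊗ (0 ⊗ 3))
((2 ⊕ 2) ⊗ (0 ⊗ 3)) = 5

Expand innermost to outermost. Recall ⊕ takes the minimum of its arguments and ⊗ takes their sum. Working out the expression ((2 ⊕ 2) ⊗ (0 ⊗ 3)) gives 5.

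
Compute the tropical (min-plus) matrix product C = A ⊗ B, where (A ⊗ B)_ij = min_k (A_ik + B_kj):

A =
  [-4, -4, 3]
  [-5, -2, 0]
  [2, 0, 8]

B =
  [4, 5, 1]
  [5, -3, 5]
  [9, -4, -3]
A ⊗ B =
  [0, -7, -3]
  [-1, -5, -4]
  [5, -3, 3]

Apply the min-plus product entry-by-entry:
  C[0][0] = min over k of (A[0][0] + B[0][0] = -4 + 4 = 0, A[0][1] + B[1][0] = -4 + 5 = 1, A[0][2] + B[2][0] = 3 + 9 = 12) = 0 (attained at k = 0)
  C[0][1] = min over k of (A[0][0] + B[0][1] = -4 + 5 = 1, A[0][1] + B[1][1] = -4 + -3 = -7, A[0][2] + B[2][1] = 3 + -4 = -1) = -7 (attained at k = 1)
  C[0][2] = min over k of (A[0][0] + B[0][2] = -4 + 1 = -3, A[0][1] + B[1][2] = -4 + 5 = 1, A[0][2] + B[2][2] = 3 + -3 = 0) = -3 (attained at k = 0)
  C[1][0] = min over k of (A[1][0] + B[0][0] = -5 + 4 = -1, A[1][1] + B[1][0] = -2 + 5 = 3, A[1][2] + B[2][0] = 0 + 9 = 9) = -1 (attained at k = 0)
  C[1][1] = min over k of (A[1][0] + B[0][1] = -5 + 5 = 0, A[1][1] + B[1][1] = -2 + -3 = -5, A[1][2] + B[2][1] = 0 + -4 = -4) = -5 (attained at k = 1)
  C[1][2] = min over k of (A[1][0] + B[0][2] = -5 + 1 = -4, A[1][1] + B[1][2] = -2 + 5 = 3, A[1][2] + B[2][2] = 0 + -3 = -3) = -4 (attained at k = 0)
  C[2][0] = min over k of (A[2][0] + B[0][0] = 2 + 4 = 6, A[2][1] + B[1][0] = 0 + 5 = 5, A[2][2] + B[2][0] = 8 + 9 = 17) = 5 (attained at k = 1)
  C[2][1] = min over k of (A[2][0] + B[0][1] = 2 + 5 = 7, A[2][1] + B[1][1] = 0 + -3 = -3, A[2][2] + B[2][1] = 8 + -4 = 4) = -3 (attained at k = 1)
  C[2][2] = min over k of (A[2][0] + B[0][2] = 2 + 1 = 3, A[2][1] + B[1][2] = 0 + 5 = 5, A[2][2] + B[2][2] = 8 + -3 = 5) = 3 (attained at k = 0)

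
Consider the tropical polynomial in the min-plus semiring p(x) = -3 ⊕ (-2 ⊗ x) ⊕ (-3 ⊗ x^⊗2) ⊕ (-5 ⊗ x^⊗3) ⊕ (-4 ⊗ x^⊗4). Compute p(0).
p(0) = -5

A tropical monomial a ⊗ x^⊗i evaluates to a + i · x. Evaluating each term at x = 0:
  Term 0 contributes -3 + 0 · 0 = -3
  Term 1 contributes -2 + 1 · 0 = -2
  Term 2 contributes -3 + 2 · 0 = -3
  Term 3 contributes -5 + 3 · 0 = -5
  Term 4 contributes -4 + 4 · 0 = -4
p(0) = ⊕ of these = min[-3, -2, -3, -5, -4] = -5.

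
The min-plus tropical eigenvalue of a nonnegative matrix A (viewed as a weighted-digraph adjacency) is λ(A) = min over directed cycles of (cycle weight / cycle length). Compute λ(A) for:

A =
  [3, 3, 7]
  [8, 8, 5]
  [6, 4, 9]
λ(A) = 3

Enumerate directed cycles and compute their means (weight / length). Sample:
  cycle 0 → 0: weight = 3, length = 1, mean = 3/1 ≈ 3.000
  cycle 1 → 1: weight = 8, length = 1, mean = 8/1 ≈ 8.000
  cycle 2 → 2: weight = 9, length = 1, mean = 9/1 ≈ 9.000
  cycle 0 → 1 → 0: weight = 11, length = 2, mean = 11/2 ≈ 5.500
  cycle 0 → 2 → 0: weight = 13, length = 2, mean = 13/2 ≈ 6.500
  cycle 1 → 0 → 1: weight = 11, length = 2, mean = 11/2 ≈ 5.500
Minimum mean = 3.000, attained e.g. along the cycle 0 → 0 with weight 3 and length 1. So λ(A) = 3/1 = 3.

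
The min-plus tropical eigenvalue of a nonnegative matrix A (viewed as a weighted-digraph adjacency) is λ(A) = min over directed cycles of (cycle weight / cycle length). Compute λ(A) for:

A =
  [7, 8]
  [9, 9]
λ(A) = 7

Enumerate directed cycles and compute their means (weight / length). Sample:
  cycle 0 → 0: weight = 7, length = 1, mean = 7/1 ≈ 7.000
  cycle 1 → 1: weight = 9, length = 1, mean = 9/1 ≈ 9.000
  cycle 0 → 1 → 0: weight = 17, length = 2, mean = 17/2 ≈ 8.500
  cycle 1 → 0 → 1: weight = 17, length = 2, mean = 17/2 ≈ 8.500
Minimum mean = 7.000, attained e.g. along the cycle 0 → 0 with weight 7 and length 1. So λ(A) = 7/1 = 7.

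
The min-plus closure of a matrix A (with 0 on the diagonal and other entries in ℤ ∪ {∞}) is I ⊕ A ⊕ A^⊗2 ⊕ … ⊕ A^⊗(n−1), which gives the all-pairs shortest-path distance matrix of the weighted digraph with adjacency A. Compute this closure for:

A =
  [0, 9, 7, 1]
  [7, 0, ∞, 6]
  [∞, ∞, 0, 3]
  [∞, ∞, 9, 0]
Closure =
  [0, 9, 7, 1]
  [7, 0, 14, 6]
  [∞, ∞, 0, 3]
  [∞, ∞, 9, 0]

This is the Floyd-Warshall all-pairs shortest-path computation. For each intermediate vertex k = 0, 1, …, 3, update dist[i][j] ← min(dist[i][j], dist[i][k] + dist[k][j]). The final matrix gives, for each (i, j), the minimum total weight of any directed path from i to j (possibly empty when i = j).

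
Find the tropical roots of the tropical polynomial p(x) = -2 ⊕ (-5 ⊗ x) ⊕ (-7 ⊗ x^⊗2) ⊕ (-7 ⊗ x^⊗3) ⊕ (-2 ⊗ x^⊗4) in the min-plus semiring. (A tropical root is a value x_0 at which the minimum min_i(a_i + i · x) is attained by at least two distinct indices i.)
Roots: {-5, 0, 2, 3}

Each tropical root is a break point of the lower envelope of the lines y = a_i + i · x (there are 5 lines, with slopes 0, 1, ..., 4). Only the lines that attain the minimum somewhere contribute to roots; other lines are dominated. Here the surviving (envelope) indices are i = 4, i = 3, i = 2, i = 1, i = 0.
Intersections between consecutive envelope lines give the roots: for adjacent envelope indices i < j the intersection is x = (a_i − a_j) / (j − i). Reading off the sorted break points: {-5, 0, 2, 3}.
Verification: at each break x_0, at least two indices attain the minimum of min_i(a_i + i · x_0).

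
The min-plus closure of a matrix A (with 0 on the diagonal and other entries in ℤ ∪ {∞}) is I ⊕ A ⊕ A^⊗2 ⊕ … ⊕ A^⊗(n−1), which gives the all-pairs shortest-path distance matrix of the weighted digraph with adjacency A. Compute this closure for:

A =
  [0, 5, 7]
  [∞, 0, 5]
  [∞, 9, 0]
Closure =
  [0, 5, 7]
  [∞, 0, 5]
  [∞, 9, 0]

This is the Floyd-Warshall all-pairs shortest-path computation. For each intermediate vertex k = 0, 1, …, 2, update dist[i][j] ← min(dist[i][j], dist[i][k] + dist[k][j]). The final matrix gives, for each (i, j), the minimum total weight of any directed path from i to j (possibly empty when i = j).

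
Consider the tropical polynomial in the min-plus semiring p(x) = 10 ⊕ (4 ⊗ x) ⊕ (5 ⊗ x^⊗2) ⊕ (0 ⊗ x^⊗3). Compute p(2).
p(2) = 6

A tropical monomial a ⊗ x^⊗i evaluates to a + i · x. Evaluating each term at x = 2:
  Term 0 contributes 10 + 0 · 2 = 10
  Term 1 contributes 4 + 1 · 2 = 6
  Term 2 contributes 5 + 2 · 2 = 9
  Term 3 contributes 0 + 3 · 2 = 6
p(2) = ⊕ of these = min[10, 6, 9, 6] = 6.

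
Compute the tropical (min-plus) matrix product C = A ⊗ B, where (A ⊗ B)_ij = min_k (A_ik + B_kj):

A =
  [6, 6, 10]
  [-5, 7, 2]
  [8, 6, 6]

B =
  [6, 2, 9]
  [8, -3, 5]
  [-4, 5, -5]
A ⊗ B =
  [6, 3, 5]
  [-2, -3, -3]
  [2, 3, 1]

Apply the min-plus product entry-by-entry:
  C[0][0] = min over k of (A[0][0] + B[0][0] = 6 + 6 = 12, A[0][1] + B[1][0] = 6 + 8 = 14, A[0][2] + B[2][0] = 10 + -4 = 6) = 6 (attained at k = 2)
  C[0][1] = min over k of (A[0][0] + B[0][1] = 6 + 2 = 8, A[0][1] + B[1][1] = 6 + -3 = 3, A[0][2] + B[2][1] = 10 + 5 = 15) = 3 (attained at k = 1)
  C[0][2] = min over k of (A[0][0] + B[0][2] = 6 + 9 = 15, A[0][1] + B[1][2] = 6 + 5 = 11, A[0][2] + B[2][2] = 10 + -5 = 5) = 5 (attained at k = 2)
  C[1][0] = min over k of (A[1][0] + B[0][0] = -5 + 6 = 1, A[1][1] + B[1][0] = 7 + 8 = 15, A[1][2] + B[2][0] = 2 + -4 = -2) = -2 (attained at k = 2)
  C[1][1] = min over k of (A[1][0] + B[0][1] = -5 + 2 = -3, A[1][1] + B[1][1] = 7 + -3 = 4, A[1][2] + B[2][1] = 2 + 5 = 7) = -3 (attained at k = 0)
  C[1][2] = min over k of (A[1][0] + B[0][2] = -5 + 9 = 4, A[1][1] + B[1][2] = 7 + 5 = 12, A[1][2] + B[2][2] = 2 + -5 = -3) = -3 (attained at k = 2)
  C[2][0] = min over k of (A[2][0] + B[0][0] = 8 + 6 = 14, A[2][1] + B[1][0] = 6 + 8 = 14, A[2][2] + B[2][0] = 6 + -4 = 2) = 2 (attained at k = 2)
  C[2][1] = min over k of (A[2][0] + B[0][1] = 8 + 2 = 10, A[2][1] + B[1][1] = 6 + -3 = 3, A[2][2] + B[2][1] = 6 + 5 = 11) = 3 (attained at k = 1)
  C[2][2] = min over k of (A[2][0] + B[0][2] = 8 + 9 = 17, A[2][1] + B[1][2] = 6 + 5 = 11, A[2][2] + B[2][2] = 6 + -5 = 1) = 1 (attained at k = 2)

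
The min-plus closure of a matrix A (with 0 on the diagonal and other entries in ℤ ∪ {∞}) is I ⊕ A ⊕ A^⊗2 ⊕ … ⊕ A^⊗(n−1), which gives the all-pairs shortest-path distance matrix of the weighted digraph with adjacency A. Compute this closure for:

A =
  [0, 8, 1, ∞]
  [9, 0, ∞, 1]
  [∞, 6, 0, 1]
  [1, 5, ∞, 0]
Closure =
  [0, 7, 1, 2]
  [2, 0, 3, 1]
  [2, 6, 0, 1]
  [1, 5, 2, 0]

This is the Floyd-Warshall all-pairs shortest-path computation. For each intermediate vertex k = 0, 1, …, 3, update dist[i][j] ← min(dist[i][j], dist[i][k] + dist[k][j]). The final matrix gives, for each (i, j), the minimum total weight of any directed path from i to j (possibly empty when i = j).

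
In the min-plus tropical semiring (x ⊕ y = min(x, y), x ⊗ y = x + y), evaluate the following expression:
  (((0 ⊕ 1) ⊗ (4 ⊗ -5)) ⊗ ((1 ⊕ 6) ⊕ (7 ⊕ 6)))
(((0 ⊕ 1) ⊗ (4 ⊗ -5)) ⊗ ((1 ⊕ 6) ⊕ (7 ⊕ 6))) = 0

Expand innermost to outermost. Recall ⊕ takes the minimum of its arguments and ⊗ takes their sum. Working out the expression (((0 ⊕ 1) ⊗ (4 ⊗ -5)) ⊗ ((1 ⊕ 6) ⊕ (7 ⊕ 6))) gives 0.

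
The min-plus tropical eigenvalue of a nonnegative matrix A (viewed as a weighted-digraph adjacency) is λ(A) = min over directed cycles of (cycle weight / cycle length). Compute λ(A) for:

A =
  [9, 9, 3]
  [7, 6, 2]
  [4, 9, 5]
λ(A) = 7/2

Enumerate directed cycles and compute their means (weight / length). Sample:
  cycle 0 → 0: weight = 9, length = 1, mean = 9/1 ≈ 9.000
  cycle 1 → 1: weight = 6, length = 1, mean = 6/1 ≈ 6.000
  cycle 2 → 2: weight = 5, length = 1, mean = 5/1 ≈ 5.000
  cycle 0 → 1 → 0: weight = 16, length = 2, mean = 16/2 ≈ 8.000
  cycle 0 → 2 → 0: weight = 7, length = 2, mean = 7/2 ≈ 3.500
  cycle 1 → 0 → 1: weight = 16, length = 2, mean = 16/2 ≈ 8.000
Minimum mean = 3.500, attained e.g. along the cycle 0 → 2 → 0 with weight 7 and length 2. So λ(A) = 7/2 = 7/2.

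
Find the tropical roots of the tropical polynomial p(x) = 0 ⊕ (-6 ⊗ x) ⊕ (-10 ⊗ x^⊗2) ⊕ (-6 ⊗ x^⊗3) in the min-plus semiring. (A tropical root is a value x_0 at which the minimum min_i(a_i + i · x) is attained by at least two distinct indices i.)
Roots: {-4, 4, 6}

Each tropical root is a break point of the lower envelope of the lines y = a_i + i · x (there are 4 lines, with slopes 0, 1, ..., 3). Only the lines that attain the minimum somewhere contribute to roots; other lines are dominated. Here the surviving (envelope) indices are i = 3, i = 2, i = 1, i = 0.
Intersections between consecutive envelope lines give the roots: for adjacent envelope indices i < j the intersection is x = (a_i − a_j) / (j − i). Reading off the sorted break points: {-4, 4, 6}.
Verification: at each break x_0, at least two indices attain the minimum of min_i(a_i + i · x_0).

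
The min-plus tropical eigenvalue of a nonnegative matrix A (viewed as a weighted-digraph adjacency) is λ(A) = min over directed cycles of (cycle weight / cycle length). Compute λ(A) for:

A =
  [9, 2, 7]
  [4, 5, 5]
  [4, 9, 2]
λ(A) = 2

Enumerate directed cycles and compute their means (weight / length). Sample:
  cycle 0 → 0: weight = 9, length = 1, mean = 9/1 ≈ 9.000
  cycle 1 → 1: weight = 5, length = 1, mean = 5/1 ≈ 5.000
  cycle 2 → 2: weight = 2, length = 1, mean = 2/1 ≈ 2.000
  cycle 0 → 1 → 0: weight = 6, length = 2, mean = 6/2 ≈ 3.000
  cycle 0 → 2 → 0: weight = 11, length = 2, mean = 11/2 ≈ 5.500
  cycle 1 → 0 → 1: weight = 6, length = 2, mean = 6/2 ≈ 3.000
Minimum mean = 2.000, attained e.g. along the cycle 2 → 2 with weight 2 and length 1. So λ(A) = 2/1 = 2.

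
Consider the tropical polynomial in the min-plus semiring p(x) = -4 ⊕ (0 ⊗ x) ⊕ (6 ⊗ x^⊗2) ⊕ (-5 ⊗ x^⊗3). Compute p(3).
p(3) = -4

A tropical monomial a ⊗ x^⊗i evaluates to a + i · x. Evaluating each term at x = 3:
  Term 0 contributes -4 + 0 · 3 = -4
  Term 1 contributes 0 + 1 · 3 = 3
  Term 2 contributes 6 + 2 · 3 = 12
  Term 3 contributes -5 + 3 · 3 = 4
p(3) = ⊕ of these = min[-4, 3, 12, 4] = -4.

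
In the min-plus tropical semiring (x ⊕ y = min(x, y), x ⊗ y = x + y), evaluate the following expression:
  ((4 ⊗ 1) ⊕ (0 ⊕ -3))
((4 ⊗ 1) ⊕ (0 ⊕ -3)) = -3

Expand innermost to outermost. Recall ⊕ takes the minimum of its arguments and ⊗ takes their sum. Working out the expression ((4 ⊗ 1) ⊕ (0 ⊕ -3)) gives -3.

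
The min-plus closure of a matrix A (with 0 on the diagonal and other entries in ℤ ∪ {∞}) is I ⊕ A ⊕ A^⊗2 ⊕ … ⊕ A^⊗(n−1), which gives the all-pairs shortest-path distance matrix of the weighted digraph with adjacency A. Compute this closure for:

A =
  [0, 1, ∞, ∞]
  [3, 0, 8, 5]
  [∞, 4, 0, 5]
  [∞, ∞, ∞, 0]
Closure =
  [0, 1, 9, 6]
  [3, 0, 8, 5]
  [7, 4, 0, 5]
  [∞, ∞, ∞, 0]

This is the Floyd-Warshall all-pairs shortest-path computation. For each intermediate vertex k = 0, 1, …, 3, update dist[i][j] ← min(dist[i][j], dist[i][k] + dist[k][j]). The final matrix gives, for each (i, j), the minimum total weight of any directed path from i to j (possibly empty when i = j).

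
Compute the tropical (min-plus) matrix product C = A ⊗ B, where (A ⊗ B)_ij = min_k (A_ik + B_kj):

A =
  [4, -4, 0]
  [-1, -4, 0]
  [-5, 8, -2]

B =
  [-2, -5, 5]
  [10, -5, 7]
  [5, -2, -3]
A ⊗ B =
  [2, -9, -3]
  [-3, -9, -3]
  [-7, -10, -5]

Apply the min-plus product entry-by-entry:
  C[0][0] = min over k of (A[0][0] + B[0][0] = 4 + -2 = 2, A[0][1] + B[1][0] = -4 + 10 = 6, A[0][2] + B[2][0] = 0 + 5 = 5) = 2 (attained at k = 0)
  C[0][1] = min over k of (A[0][0] + B[0][1] = 4 + -5 = -1, A[0][1] + B[1][1] = -4 + -5 = -9, A[0][2] + B[2][1] = 0 + -2 = -2) = -9 (attained at k = 1)
  C[0][2] = min over k of (A[0][0] + B[0][2] = 4 + 5 = 9, A[0][1] + B[1][2] = -4 + 7 = 3, A[0][2] + B[2][2] = 0 + -3 = -3) = -3 (attained at k = 2)
  C[1][0] = min over k of (A[1][0] + B[0][0] = -1 + -2 = -3, A[1][1] + B[1][0] = -4 + 10 = 6, A[1][2] + B[2][0] = 0 + 5 = 5) = -3 (attained at k = 0)
  C[1][1] = min over k of (A[1][0] + B[0][1] = -1 + -5 = -6, A[1][1] + B[1][1] = -4 + -5 = -9, A[1][2] + B[2][1] = 0 + -2 = -2) = -9 (attained at k = 1)
  C[1][2] = min over k of (A[1][0] + B[0][2] = -1 + 5 = 4, A[1][1] + B[1][2] = -4 + 7 = 3, A[1][2] + B[2][2] = 0 + -3 = -3) = -3 (attained at k = 2)
  C[2][0] = min over k of (A[2][0] + B[0][0] = -5 + -2 = -7, A[2][1] + B[1][0] = 8 + 10 = 18, A[2][2] + B[2][0] = -2 + 5 = 3) = -7 (attained at k = 0)
  C[2][1] = min over k of (A[2][0] + B[0][1] = -5 + -5 = -10, A[2][1] + B[1][1] = 8 + -5 = 3, A[2][2] + B[2][1] = -2 + -2 = -4) = -10 (attained at k = 0)
  C[2][2] = min over k of (A[2][0] + B[0][2] = -5 + 5 = 0, A[2][1] + B[1][2] = 8 + 7 = 15, A[2][2] + B[2][2] = -2 + -3 = -5) = -5 (attained at k = 2)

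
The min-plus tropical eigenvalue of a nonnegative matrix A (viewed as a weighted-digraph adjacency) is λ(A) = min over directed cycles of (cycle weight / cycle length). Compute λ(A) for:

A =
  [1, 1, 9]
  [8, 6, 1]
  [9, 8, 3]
λ(A) = 1

Enumerate directed cycles and compute their means (weight / length). Sample:
  cycle 0 → 0: weight = 1, length = 1, mean = 1/1 ≈ 1.000
  cycle 1 → 1: weight = 6, length = 1, mean = 6/1 ≈ 6.000
  cycle 2 → 2: weight = 3, length = 1, mean = 3/1 ≈ 3.000
  cycle 0 → 1 → 0: weight = 9, length = 2, mean = 9/2 ≈ 4.500
  cycle 0 → 2 → 0: weight = 18, length = 2, mean = 18/2 ≈ 9.000
  cycle 1 → 0 → 1: weight = 9, length = 2, mean = 9/2 ≈ 4.500
Minimum mean = 1.000, attained e.g. along the cycle 0 → 0 with weight 1 and length 1. So λ(A) = 1/1 = 1.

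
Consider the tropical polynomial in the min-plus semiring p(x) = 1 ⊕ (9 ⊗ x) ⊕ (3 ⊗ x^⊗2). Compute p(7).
p(7) = 1

A tropical monomial a ⊗ x^⊗i evaluates to a + i · x. Evaluating each term at x = 7:
  Term 0 contributes 1 + 0 · 7 = 1
  Term 1 contributes 9 + 1 · 7 = 16
  Term 2 contributes 3 + 2 · 7 = 17
p(7) = ⊕ of these = min[1, 16, 17] = 1.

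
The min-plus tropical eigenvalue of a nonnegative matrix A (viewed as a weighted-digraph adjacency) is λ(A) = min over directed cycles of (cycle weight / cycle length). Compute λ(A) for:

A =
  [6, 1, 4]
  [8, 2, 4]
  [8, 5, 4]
λ(A) = 2

Enumerate directed cycles and compute their means (weight / length). Sample:
  cycle 0 → 0: weight = 6, length = 1, mean = 6/1 ≈ 6.000
  cycle 1 → 1: weight = 2, length = 1, mean = 2/1 ≈ 2.000
  cycle 2 → 2: weight = 4, length = 1, mean = 4/1 ≈ 4.000
  cycle 0 → 1 → 0: weight = 9, length = 2, mean = 9/2 ≈ 4.500
  cycle 0 → 2 → 0: weight = 12, length = 2, mean = 12/2 ≈ 6.000
  cycle 1 → 0 → 1: weight = 9, length = 2, mean = 9/2 ≈ 4.500
Minimum mean = 2.000, attained e.g. along the cycle 1 → 1 with weight 2 and length 1. So λ(A) = 2/1 = 2.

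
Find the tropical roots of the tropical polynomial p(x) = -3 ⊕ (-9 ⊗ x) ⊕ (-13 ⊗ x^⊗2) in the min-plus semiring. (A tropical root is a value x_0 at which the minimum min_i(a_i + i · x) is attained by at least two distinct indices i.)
Roots: {4, 6}

Each tropical root is a break point of the lower envelope of the lines y = a_i + i · x (there are 3 lines, with slopes 0, 1, ..., 2). Only the lines that attain the minimum somewhere contribute to roots; other lines are dominated. Here the surviving (envelope) indices are i = 2, i = 1, i = 0.
Intersections between consecutive envelope lines give the roots: for adjacent envelope indices i < j the intersection is x = (a_i − a_j) / (j − i). Reading off the sorted break points: {4, 6}.
Verification: at each break x_0, at least two indices attain the minimum of min_i(a_i + i · x_0).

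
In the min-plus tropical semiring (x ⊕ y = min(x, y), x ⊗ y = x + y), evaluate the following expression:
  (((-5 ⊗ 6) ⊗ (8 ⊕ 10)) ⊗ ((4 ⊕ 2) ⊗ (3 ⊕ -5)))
(((-5 ⊗ 6) ⊗ (8 ⊕ 10)) ⊗ ((4 ⊕ 2) ⊗ (3 ⊕ -5))) = 6

Expand innermost to outermost. Recall ⊕ takes the minimum of its arguments and ⊗ takes their sum. Working out the expression (((-5 ⊗ 6) ⊗ (8 ⊕ 10)) ⊗ ((4 ⊕ 2) ⊗ (3 ⊕ -5))) gives 6.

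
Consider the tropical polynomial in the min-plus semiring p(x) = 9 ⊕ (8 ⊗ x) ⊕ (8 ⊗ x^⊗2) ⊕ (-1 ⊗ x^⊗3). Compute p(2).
p(2) = 5

A tropical monomial a ⊗ x^⊗i evaluates to a + i · x. Evaluating each term at x = 2:
  Term 0 contributes 9 + 0 · 2 = 9
  Term 1 contributes 8 + 1 · 2 = 10
  Term 2 contributes 8 + 2 · 2 = 12
  Term 3 contributes -1 + 3 · 2 = 5
p(2) = ⊕ of these = min[9, 10, 12, 5] = 5.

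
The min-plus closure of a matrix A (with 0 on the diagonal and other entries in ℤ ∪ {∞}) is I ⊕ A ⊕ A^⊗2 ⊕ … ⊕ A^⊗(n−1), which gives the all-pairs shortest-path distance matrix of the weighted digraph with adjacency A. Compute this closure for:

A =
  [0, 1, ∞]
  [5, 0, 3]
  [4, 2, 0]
Closure =
  [0, 1, 4]
  [5, 0, 3]
  [4, 2, 0]

This is the Floyd-Warshall all-pairs shortest-path computation. For each intermediate vertex k = 0, 1, …, 2, update dist[i][j] ← min(dist[i][j], dist[i][k] + dist[k][j]). The final matrix gives, for each (i, j), the minimum total weight of any directed path from i to j (possibly empty when i = j).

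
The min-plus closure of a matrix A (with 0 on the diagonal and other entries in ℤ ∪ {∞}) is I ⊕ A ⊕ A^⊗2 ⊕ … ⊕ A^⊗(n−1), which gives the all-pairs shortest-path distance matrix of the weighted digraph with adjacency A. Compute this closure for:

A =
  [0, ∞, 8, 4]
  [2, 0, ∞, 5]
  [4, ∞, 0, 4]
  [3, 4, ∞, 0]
Closure =
  [0, 8, 8, 4]
  [2, 0, 10, 5]
  [4, 8, 0, 4]
  [3, 4, 11, 0]

This is the Floyd-Warshall all-pairs shortest-path computation. For each intermediate vertex k = 0, 1, …, 3, update dist[i][j] ← min(dist[i][j], dist[i][k] + dist[k][j]). The final matrix gives, for each (i, j), the minimum total weight of any directed path from i to j (possibly empty when i = j).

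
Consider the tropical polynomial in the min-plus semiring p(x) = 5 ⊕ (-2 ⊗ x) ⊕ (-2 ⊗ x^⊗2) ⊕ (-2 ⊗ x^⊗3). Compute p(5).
p(5) = 3

A tropical monomial a ⊗ x^⊗i evaluates to a + i · x. Evaluating each term at x = 5:
  Term 0 contributes 5 + 0 · 5 = 5
  Term 1 contributes -2 + 1 · 5 = 3
  Term 2 contributes -2 + 2 · 5 = 8
  Term 3 contributes -2 + 3 · 5 = 13
p(5) = ⊕ of these = min[5, 3, 8, 13] = 3.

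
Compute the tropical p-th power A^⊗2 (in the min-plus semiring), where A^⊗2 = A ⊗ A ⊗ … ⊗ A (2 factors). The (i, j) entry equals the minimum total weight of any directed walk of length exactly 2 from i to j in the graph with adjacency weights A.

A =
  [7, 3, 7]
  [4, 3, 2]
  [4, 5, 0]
A^⊗2 =
  [7, 6, 5]
  [6, 6, 2]
  [4, 5, 0]

Each entry (A^⊗2)_ij equals the minimum over all length-2 walks i = v_0 → v_1 → … → v_2 = j of Σ_t A[v_t][v_{t+1}]. For example, for (i, j) = (0, 2) we minimise over 3 possible intermediate vertex sequences; the minimum is 5, attained along the walk 0 → 1 → 2.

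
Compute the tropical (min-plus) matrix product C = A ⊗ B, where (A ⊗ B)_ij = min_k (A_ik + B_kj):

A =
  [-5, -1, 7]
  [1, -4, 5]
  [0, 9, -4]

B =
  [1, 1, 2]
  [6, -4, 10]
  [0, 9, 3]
A ⊗ B =
  [-4, -5, -3]
  [2, -8, 3]
  [-4, 1, -1]

Apply the min-plus product entry-by-entry:
  C[0][0] = min over k of (A[0][0] + B[0][0] = -5 + 1 = -4, A[0][1] + B[1][0] = -1 + 6 = 5, A[0][2] + B[2][0] = 7 + 0 = 7) = -4 (attained at k = 0)
  C[0][1] = min over k of (A[0][0] + B[0][1] = -5 + 1 = -4, A[0][1] + B[1][1] = -1 + -4 = -5, A[0][2] + B[2][1] = 7 + 9 = 16) = -5 (attained at k = 1)
  C[0][2] = min over k of (A[0][0] + B[0][2] = -5 + 2 = -3, A[0][1] + B[1][2] = -1 + 10 = 9, A[0][2] + B[2][2] = 7 + 3 = 10) = -3 (attained at k = 0)
  C[1][0] = min over k of (A[1][0] + B[0][0] = 1 + 1 = 2, A[1][1] + B[1][0] = -4 + 6 = 2, A[1][2] + B[2][0] = 5 + 0 = 5) = 2 (attained at k = 0)
  C[1][1] = min over k of (A[1][0] + B[0][1] = 1 + 1 = 2, A[1][1] + B[1][1] = -4 + -4 = -8, A[1][2] + B[2][1] = 5 + 9 = 14) = -8 (attained at k = 1)
  C[1][2] = min over k of (A[1][0] + B[0][2] = 1 + 2 = 3, A[1][1] + B[1][2] = -4 + 10 = 6, A[1][2] + B[2][2] = 5 + 3 = 8) = 3 (attained at k = 0)
  C[2][0] = min over k of (A[2][0] + B[0][0] = 0 + 1 = 1, A[2][1] + B[1][0] = 9 + 6 = 15, A[2][2] + B[2][0] = -4 + 0 = -4) = -4 (attained at k = 2)
  C[2][1] = min over k of (A[2][0] + B[0][1] = 0 + 1 = 1, A[2][1] + B[1][1] = 9 + -4 = 5, A[2][2] + B[2][1] = -4 + 9 = 5) = 1 (attained at k = 0)
  C[2][2] = min over k of (A[2][0] + B[0][2] = 0 + 2 = 2, A[2][1] + B[1][2] = 9 + 10 = 19, A[2][2] + B[2][2] = -4 + 3 = -1) = -1 (attained at k = 2)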